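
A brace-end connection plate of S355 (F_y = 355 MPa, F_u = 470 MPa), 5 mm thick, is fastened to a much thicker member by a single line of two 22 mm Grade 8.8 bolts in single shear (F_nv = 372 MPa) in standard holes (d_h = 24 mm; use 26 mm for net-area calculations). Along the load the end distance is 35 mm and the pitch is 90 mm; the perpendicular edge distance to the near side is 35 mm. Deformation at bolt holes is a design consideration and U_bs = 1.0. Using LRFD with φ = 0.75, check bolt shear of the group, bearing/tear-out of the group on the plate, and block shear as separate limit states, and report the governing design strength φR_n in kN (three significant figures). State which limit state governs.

Bolt shear: A_b = π·22²/4 = 380.1 mm²; R_n = 372 × 380.1 × 2 × 1 / 1000 = 282.8 kN → 0.75 × 282.8 = 212 kN.
Bearing: edge l_c = 23, r_n = 64.86 kN; interior l_c = 66, r_n = 124.1 kN; R_n = 64.86 + 1·124.1 = 188.9 kN → 142 kN.
Block shear: A_gv = 625, A_nv = 430, A_nt = 110 mm²; R_n = min(0.6F_uA_nv, 0.6F_yA_gv) + U_bs·F_u·A_nt = 173 kN → 130 kN.
Block shear governs: 130 kN.

130 kN (block shear governs)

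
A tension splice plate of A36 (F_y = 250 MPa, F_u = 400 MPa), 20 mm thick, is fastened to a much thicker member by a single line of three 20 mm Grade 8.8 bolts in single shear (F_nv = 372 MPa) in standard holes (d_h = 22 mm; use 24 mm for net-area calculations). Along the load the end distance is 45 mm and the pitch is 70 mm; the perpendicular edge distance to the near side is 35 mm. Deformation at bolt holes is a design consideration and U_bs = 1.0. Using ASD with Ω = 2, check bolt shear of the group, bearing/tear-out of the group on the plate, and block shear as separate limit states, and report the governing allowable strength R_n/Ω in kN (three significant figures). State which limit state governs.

175 kN (bolt shear governs)

Bolt shear: A_b = π·20²/4 = 314.2 mm²; R_n = 372 × 314.2 × 3 × 1 / 1000 = 350.6 kN → 350.6 / 2 = 175 kN.
Bearing: edge l_c = 34, r_n = 326.4 kN; interior l_c = 48, r_n = 384 kN; R_n = 326.4 + 2·384 = 1094 kN → 547 kN.
Block shear: A_gv = 3700, A_nv = 2500, A_nt = 460 mm²; R_n = min(0.6F_uA_nv, 0.6F_yA_gv) + U_bs·F_u·A_nt = 739 kN → 370 kN.
Bolt shear governs: 175 kN.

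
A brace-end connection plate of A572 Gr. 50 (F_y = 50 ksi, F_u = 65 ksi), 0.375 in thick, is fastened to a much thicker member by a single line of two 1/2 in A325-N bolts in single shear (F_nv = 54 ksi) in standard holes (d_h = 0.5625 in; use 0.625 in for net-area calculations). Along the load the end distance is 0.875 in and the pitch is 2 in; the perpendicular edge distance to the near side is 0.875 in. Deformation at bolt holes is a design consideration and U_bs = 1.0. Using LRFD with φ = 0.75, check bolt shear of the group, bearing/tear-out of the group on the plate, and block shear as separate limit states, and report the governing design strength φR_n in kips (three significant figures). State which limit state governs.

15.9 kips (bolt shear governs)

Bolt shear: A_b = π·0.5²/4 = 0.1963 in²; R_n = 54 × 0.1963 × 2 × 1 = 21.21 kips → 0.75 × 21.21 = 15.9 kips.
Bearing: edge l_c = 0.5938, r_n = 17.37 kips; interior l_c = 1.438, r_n = 29.25 kips; R_n = 17.37 + 1·29.25 = 46.62 kips → 35 kips.
Block shear: A_gv = 1.078, A_nv = 0.7266, A_nt = 0.2109 in²; R_n = min(0.6F_uA_nv, 0.6F_yA_gv) + U_bs·F_u·A_nt = 42.05 kips → 31.5 kips.
Bolt shear governs: 15.9 kips.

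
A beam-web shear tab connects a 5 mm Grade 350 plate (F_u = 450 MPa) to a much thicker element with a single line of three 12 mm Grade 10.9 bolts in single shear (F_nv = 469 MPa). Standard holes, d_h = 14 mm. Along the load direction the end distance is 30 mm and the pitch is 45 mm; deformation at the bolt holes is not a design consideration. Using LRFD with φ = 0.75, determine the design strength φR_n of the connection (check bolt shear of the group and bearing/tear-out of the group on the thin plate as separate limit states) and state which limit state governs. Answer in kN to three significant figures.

Bolt shear: A_b = π·12²/4 = 113.1 mm²; R_n = 469 × 113.1 × 3 × 1 / 1000 = 159.1 kN → 0.75 × 159.1 = 119 kN.
Bearing (1.5 l_c t F_u ≤ 3.0 d t F_u): upper limit = 3.0·12·5·450 / 1000 = 81 kN.
  Edge l_c = 30 − 14/2 = 23 → r_n = 77.62 kN; interior l_c = 45 − 14 = 31 → r_n = 81 kN.
  R_n,bearing = 1·77.62 + 2·81 = 239.6 kN → 0.75 × 239.6 = 180 kN.
Bolt shear governs: 119 kN.

119 kN (bolt shear governs)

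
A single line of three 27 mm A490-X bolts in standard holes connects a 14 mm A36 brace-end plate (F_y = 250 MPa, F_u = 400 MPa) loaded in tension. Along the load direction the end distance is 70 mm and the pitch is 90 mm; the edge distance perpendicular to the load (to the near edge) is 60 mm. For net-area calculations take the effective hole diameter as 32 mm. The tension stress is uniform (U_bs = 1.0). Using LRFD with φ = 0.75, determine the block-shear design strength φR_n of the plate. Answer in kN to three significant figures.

Shear plane L_v = 70 + 2·90 = 250 mm; A_gv = 250 × 14 = 3500 mm².
A_nv = (250 − 2.5·32) × 14 = 2380 mm².
A_nt = (60 − 0.5·32) × 14 = 616 mm².
0.6 F_u A_nv = 571.2 kN; 0.6 F_y A_gv = 525 kN → shear yielding governs the shear term.
R_n = 525 + 1.0 × 400 × 616 / 1000 = 771.4 kN.
Design strength φR_n = 0.75 × 771.4 = 579 kN.

579 kN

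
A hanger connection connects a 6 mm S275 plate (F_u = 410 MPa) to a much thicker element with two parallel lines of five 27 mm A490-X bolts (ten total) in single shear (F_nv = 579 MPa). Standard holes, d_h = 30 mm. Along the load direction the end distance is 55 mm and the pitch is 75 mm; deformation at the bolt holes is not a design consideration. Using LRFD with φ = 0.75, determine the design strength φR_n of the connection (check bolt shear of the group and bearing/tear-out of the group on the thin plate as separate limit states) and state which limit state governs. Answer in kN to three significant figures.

Bolt shear: A_b = π·27²/4 = 572.6 mm²; R_n = 579 × 572.6 × 10 × 1 / 1000 = 3315 kN → 0.75 × 3315 = 2490 kN.
Bearing (1.5 l_c t F_u ≤ 3.0 d t F_u): upper limit = 3.0·27·6·410 / 1000 = 199.3 kN.
  Edge l_c = 55 − 30/2 = 40 → r_n = 147.6 kN; interior l_c = 75 − 30 = 45 → r_n = 166.1 kN.
  R_n,bearing = 2·147.6 + 8·166.1 = 1624 kN → 0.75 × 1624 = 1220 kN.
Bearing governs: 1220 kN.

1220 kN (bearing governs)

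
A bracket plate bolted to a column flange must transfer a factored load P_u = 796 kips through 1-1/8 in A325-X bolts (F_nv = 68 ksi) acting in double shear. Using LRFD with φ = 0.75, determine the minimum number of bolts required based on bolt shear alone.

8 bolts

A_b = π·1.125²/4 = 0.994 in².
Per-bolt design strength φR_n = 0.75 × 68 × 0.994 × 2 = 101.4 kips.
n ≥ 796 / 101.4 = 7.851 → use 8 bolts.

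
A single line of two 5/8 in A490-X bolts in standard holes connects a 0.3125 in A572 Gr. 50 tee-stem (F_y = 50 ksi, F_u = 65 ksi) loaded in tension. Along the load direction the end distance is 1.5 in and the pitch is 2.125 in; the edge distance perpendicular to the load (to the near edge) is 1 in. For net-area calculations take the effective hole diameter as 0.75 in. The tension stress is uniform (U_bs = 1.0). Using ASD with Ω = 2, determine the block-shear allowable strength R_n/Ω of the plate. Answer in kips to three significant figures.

Shear plane L_v = 1.5 + 1·2.125 = 3.625 in; A_gv = 3.625 × 0.3125 = 1.133 in².
A_nv = (3.625 − 1.5·0.75) × 0.3125 = 0.7812 in².
A_nt = (1 − 0.5·0.75) × 0.3125 = 0.1953 in².
0.6 F_u A_nv = 30.47 kips; 0.6 F_y A_gv = 33.98 kips → shear rupture governs the shear term.
R_n = 30.47 + 1.0 × 65 × 0.1953 = 43.16 kips.
Allowable strength R_n/Ω = 43.16 / 2 = 21.6 kips.

21.6 kips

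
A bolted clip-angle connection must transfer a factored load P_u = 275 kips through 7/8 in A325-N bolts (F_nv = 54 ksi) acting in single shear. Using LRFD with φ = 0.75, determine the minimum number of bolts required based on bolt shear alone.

12 bolts

A_b = π·0.875²/4 = 0.6013 in².
Per-bolt design strength φR_n = 0.75 × 54 × 0.6013 × 1 = 24.35 kips.
n ≥ 275 / 24.35 = 11.29 → use 12 bolts.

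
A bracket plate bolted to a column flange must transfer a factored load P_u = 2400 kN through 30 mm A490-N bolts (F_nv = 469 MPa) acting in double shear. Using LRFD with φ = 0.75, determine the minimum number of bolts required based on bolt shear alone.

5 bolts

A_b = π·30²/4 = 706.9 mm².
Per-bolt design strength φR_n = 0.75 × 469 × 706.9 × 2 / 1000 = 497.3 kN.
n ≥ 2400 / 497.3 = 4.826 → use 5 bolts.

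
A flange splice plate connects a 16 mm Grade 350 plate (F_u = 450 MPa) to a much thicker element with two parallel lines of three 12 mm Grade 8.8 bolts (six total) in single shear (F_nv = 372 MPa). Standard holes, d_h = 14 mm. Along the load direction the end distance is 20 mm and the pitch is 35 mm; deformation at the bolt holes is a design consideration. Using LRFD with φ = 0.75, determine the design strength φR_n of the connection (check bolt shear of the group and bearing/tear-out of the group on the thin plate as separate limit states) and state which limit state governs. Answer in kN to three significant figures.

189 kN (bolt shear governs)

Bolt shear: A_b = π·12²/4 = 113.1 mm²; R_n = 372 × 113.1 × 6 × 1 / 1000 = 252.4 kN → 0.75 × 252.4 = 189 kN.
Bearing (1.2 l_c t F_u ≤ 2.4 d t F_u): upper limit = 2.4·12·16·450 / 1000 = 207.4 kN.
  Edge l_c = 20 − 14/2 = 13 → r_n = 112.3 kN; interior l_c = 35 − 14 = 21 → r_n = 181.4 kN.
  R_n,bearing = 2·112.3 + 4·181.4 = 950.4 kN → 0.75 × 950.4 = 713 kN.
Bolt shear governs: 189 kN.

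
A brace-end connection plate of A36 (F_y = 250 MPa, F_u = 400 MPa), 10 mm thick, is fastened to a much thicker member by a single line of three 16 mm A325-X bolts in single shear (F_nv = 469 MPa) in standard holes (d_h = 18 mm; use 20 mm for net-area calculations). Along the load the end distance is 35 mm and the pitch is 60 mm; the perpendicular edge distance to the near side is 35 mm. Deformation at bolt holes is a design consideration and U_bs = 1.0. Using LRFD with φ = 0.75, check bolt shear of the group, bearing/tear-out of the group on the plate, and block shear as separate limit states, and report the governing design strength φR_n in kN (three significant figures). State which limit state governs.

212 kN (bolt shear governs)

Bolt shear: A_b = π·16²/4 = 201.1 mm²; R_n = 469 × 201.1 × 3 × 1 / 1000 = 282.9 kN → 0.75 × 282.9 = 212 kN.
Bearing: edge l_c = 26, r_n = 124.8 kN; interior l_c = 42, r_n = 153.6 kN; R_n = 124.8 + 2·153.6 = 432 kN → 324 kN.
Block shear: A_gv = 1550, A_nv = 1050, A_nt = 250 mm²; R_n = min(0.6F_uA_nv, 0.6F_yA_gv) + U_bs·F_u·A_nt = 332.5 kN → 249 kN.
Bolt shear governs: 212 kN.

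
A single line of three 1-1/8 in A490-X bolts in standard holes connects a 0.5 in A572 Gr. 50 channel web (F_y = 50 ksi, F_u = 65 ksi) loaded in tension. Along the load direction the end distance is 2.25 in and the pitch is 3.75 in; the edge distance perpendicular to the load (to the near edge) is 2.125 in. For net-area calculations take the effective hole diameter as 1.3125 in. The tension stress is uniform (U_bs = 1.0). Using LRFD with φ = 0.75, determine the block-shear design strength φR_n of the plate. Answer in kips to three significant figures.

Shear plane L_v = 2.25 + 2·3.75 = 9.75 in; A_gv = 9.75 × 0.5 = 4.875 in².
A_nv = (9.75 − 2.5·1.3125) × 0.5 = 3.234 in².
A_nt = (2.125 − 0.5·1.3125) × 0.5 = 0.7344 in².
0.6 F_u A_nv = 126.1 kips; 0.6 F_y A_gv = 146.2 kips → shear rupture governs the shear term.
R_n = 126.1 + 1.0 × 65 × 0.7344 = 173.9 kips.
Design strength φR_n = 0.75 × 173.9 = 130 kips.

130 kips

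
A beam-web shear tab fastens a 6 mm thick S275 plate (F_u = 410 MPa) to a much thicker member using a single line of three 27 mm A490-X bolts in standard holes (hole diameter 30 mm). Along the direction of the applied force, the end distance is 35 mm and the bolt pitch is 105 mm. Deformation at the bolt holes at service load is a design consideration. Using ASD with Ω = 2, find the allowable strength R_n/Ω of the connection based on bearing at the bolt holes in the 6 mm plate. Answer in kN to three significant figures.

Per bolt r_n = 1.2 l_c t F_u ≤ 2.4 d t F_u; upper limit = 2.4 × 27 × 6 × 410 / 1000 = 159.4 kN.
Edge bolt: l_c = 35 − 30/2 = 20 mm → 1.2 × 20 × 6 × 410 / 1000 = 59.04 → r_n = 59.04 kN.
Interior bolts: l_c = 105 − 30 = 75 mm → 1.2 × 75 × 6 × 410 / 1000 = 221.4 → r_n = 159.4 kN.
R_n = 1 × 59.04 + 2 × 159.4 = 377.9 kN.
Allowable strength R_n/Ω = 377.9 / 2 = 189 kN.

189 kN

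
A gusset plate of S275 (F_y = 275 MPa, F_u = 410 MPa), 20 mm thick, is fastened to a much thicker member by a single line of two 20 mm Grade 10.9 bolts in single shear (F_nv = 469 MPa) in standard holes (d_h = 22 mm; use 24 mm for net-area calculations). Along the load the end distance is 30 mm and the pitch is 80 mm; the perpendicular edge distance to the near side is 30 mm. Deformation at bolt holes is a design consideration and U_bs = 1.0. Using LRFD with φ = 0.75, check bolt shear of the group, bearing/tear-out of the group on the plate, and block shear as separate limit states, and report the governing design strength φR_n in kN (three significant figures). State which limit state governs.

Bolt shear: A_b = π·20²/4 = 314.2 mm²; R_n = 469 × 314.2 × 2 × 1 / 1000 = 294.7 kN → 0.75 × 294.7 = 221 kN.
Bearing: edge l_c = 19, r_n = 187 kN; interior l_c = 58, r_n = 393.6 kN; R_n = 187 + 1·393.6 = 580.6 kN → 435 kN.
Block shear: A_gv = 2200, A_nv = 1480, A_nt = 360 mm²; R_n = min(0.6F_uA_nv, 0.6F_yA_gv) + U_bs·F_u·A_nt = 510.6 kN → 383 kN.
Bolt shear governs: 221 kN.

221 kN (bolt shear governs)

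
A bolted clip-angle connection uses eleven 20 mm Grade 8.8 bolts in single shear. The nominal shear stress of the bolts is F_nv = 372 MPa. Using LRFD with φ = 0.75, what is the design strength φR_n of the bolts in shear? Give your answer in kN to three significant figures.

A_b = π × 20² / 4 = 314.2 mm².
R_n = F_nv · A_b · n · n_s = 372 × 314.2 × 11 × 1 / 1000 = 1286 kN.
Design strength φR_n = 0.75 × 1286 = 964 kN.

964 kN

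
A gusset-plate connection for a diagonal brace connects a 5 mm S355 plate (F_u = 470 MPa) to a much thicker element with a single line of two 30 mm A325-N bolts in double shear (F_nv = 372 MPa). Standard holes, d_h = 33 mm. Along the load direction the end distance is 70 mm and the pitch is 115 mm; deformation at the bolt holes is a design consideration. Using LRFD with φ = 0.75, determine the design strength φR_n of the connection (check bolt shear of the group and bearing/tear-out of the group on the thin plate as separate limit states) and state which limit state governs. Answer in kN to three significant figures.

240 kN (bearing governs)

Bolt shear: A_b = π·30²/4 = 706.9 mm²; R_n = 372 × 706.9 × 2 × 2 / 1000 = 1052 kN → 0.75 × 1052 = 789 kN.
Bearing (1.2 l_c t F_u ≤ 2.4 d t F_u): upper limit = 2.4·30·5·470 / 1000 = 169.2 kN.
  Edge l_c = 70 − 33/2 = 53.5 → r_n = 150.9 kN; interior l_c = 115 − 33 = 82 → r_n = 169.2 kN.
  R_n,bearing = 1·150.9 + 1·169.2 = 320.1 kN → 0.75 × 320.1 = 240 kN.
Bearing governs: 240 kN.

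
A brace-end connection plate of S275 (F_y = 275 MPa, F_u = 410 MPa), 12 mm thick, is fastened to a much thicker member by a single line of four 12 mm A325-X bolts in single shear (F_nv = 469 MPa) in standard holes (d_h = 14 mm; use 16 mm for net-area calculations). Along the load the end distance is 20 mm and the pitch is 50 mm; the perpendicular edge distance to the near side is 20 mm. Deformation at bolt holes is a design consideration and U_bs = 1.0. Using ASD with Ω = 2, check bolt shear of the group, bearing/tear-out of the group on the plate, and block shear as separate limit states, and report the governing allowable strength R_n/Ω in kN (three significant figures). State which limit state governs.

Bolt shear: A_b = π·12²/4 = 113.1 mm²; R_n = 469 × 113.1 × 4 × 1 / 1000 = 212.2 kN → 212.2 / 2 = 106 kN.
Bearing: edge l_c = 13, r_n = 76.75 kN; interior l_c = 36, r_n = 141.7 kN; R_n = 76.75 + 3·141.7 = 501.8 kN → 251 kN.
Block shear: A_gv = 2040, A_nv = 1368, A_nt = 144 mm²; R_n = min(0.6F_uA_nv, 0.6F_yA_gv) + U_bs·F_u·A_nt = 395.6 kN → 198 kN.
Bolt shear governs: 106 kN.

106 kN (bolt shear governs)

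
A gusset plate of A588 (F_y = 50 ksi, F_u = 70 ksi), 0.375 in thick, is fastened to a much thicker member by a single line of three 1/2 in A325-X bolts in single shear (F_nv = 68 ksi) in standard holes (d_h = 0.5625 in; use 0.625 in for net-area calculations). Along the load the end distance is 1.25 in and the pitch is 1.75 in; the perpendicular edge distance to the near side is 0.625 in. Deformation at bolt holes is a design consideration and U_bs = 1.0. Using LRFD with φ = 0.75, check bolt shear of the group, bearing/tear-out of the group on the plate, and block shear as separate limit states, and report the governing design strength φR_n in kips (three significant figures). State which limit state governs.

Bolt shear: A_b = π·0.5²/4 = 0.1963 in²; R_n = 68 × 0.1963 × 3 × 1 = 40.06 kips → 0.75 × 40.06 = 30 kips.
Bearing: edge l_c = 0.9688, r_n = 30.52 kips; interior l_c = 1.188, r_n = 31.5 kips; R_n = 30.52 + 2·31.5 = 93.52 kips → 70.1 kips.
Block shear: A_gv = 1.781, A_nv = 1.195, A_nt = 0.1172 in²; R_n = min(0.6F_uA_nv, 0.6F_yA_gv) + U_bs·F_u·A_nt = 58.41 kips → 43.8 kips.
Bolt shear governs: 30 kips.

30 kips (bolt shear governs)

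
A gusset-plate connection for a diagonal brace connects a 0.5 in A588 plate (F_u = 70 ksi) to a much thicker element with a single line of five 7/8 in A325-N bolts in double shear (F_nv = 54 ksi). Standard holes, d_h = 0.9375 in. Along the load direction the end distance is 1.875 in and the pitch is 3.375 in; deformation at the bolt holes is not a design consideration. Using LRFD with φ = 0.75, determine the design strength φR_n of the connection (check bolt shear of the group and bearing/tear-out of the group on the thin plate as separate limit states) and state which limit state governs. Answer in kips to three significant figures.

Bolt shear: A_b = π·0.875²/4 = 0.6013 in²; R_n = 54 × 0.6013 × 5 × 2 = 324.7 kips → 0.75 × 324.7 = 244 kips.
Bearing (1.5 l_c t F_u ≤ 3.0 d t F_u): upper limit = 3.0·0.875·0.5·70 = 91.88 kips.
  Edge l_c = 1.875 − 0.9375/2 = 1.406 → r_n = 73.83 kips; interior l_c = 3.375 − 0.9375 = 2.438 → r_n = 91.88 kips.
  R_n,bearing = 1·73.83 + 4·91.88 = 441.3 kips → 0.75 × 441.3 = 331 kips.
Bolt shear governs: 244 kips.

244 kips (bolt shear governs)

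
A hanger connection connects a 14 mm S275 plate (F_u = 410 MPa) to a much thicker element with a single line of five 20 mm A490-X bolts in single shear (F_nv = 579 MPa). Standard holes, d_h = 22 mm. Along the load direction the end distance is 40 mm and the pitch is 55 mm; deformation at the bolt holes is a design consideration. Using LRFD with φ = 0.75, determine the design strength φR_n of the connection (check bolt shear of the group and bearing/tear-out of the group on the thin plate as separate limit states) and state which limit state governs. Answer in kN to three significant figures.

Bolt shear: A_b = π·20²/4 = 314.2 mm²; R_n = 579 × 314.2 × 5 × 1 / 1000 = 909.5 kN → 0.75 × 909.5 = 682 kN.
Bearing (1.2 l_c t F_u ≤ 2.4 d t F_u): upper limit = 2.4·20·14·410 / 1000 = 275.5 kN.
  Edge l_c = 40 − 22/2 = 29 → r_n = 199.8 kN; interior l_c = 55 − 22 = 33 → r_n = 227.3 kN.
  R_n,bearing = 1·199.8 + 4·227.3 = 1109 kN → 0.75 × 1109 = 832 kN.
Bolt shear governs: 682 kN.

682 kN (bolt shear governs)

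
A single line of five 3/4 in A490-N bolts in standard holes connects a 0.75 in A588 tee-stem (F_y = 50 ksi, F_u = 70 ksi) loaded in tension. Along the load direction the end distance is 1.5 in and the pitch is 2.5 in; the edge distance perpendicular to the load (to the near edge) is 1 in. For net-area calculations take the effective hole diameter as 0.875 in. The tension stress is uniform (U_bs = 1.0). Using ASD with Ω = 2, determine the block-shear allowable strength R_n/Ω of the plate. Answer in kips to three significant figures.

Shear plane L_v = 1.5 + 4·2.5 = 11.5 in; A_gv = 11.5 × 0.75 = 8.625 in².
A_nv = (11.5 − 4.5·0.875) × 0.75 = 5.672 in².
A_nt = (1 − 0.5·0.875) × 0.75 = 0.4219 in².
0.6 F_u A_nv = 238.2 kips; 0.6 F_y A_gv = 258.8 kips → shear rupture governs the shear term.
R_n = 238.2 + 1.0 × 70 × 0.4219 = 267.8 kips.
Allowable strength R_n/Ω = 267.8 / 2 = 134 kips.

134 kips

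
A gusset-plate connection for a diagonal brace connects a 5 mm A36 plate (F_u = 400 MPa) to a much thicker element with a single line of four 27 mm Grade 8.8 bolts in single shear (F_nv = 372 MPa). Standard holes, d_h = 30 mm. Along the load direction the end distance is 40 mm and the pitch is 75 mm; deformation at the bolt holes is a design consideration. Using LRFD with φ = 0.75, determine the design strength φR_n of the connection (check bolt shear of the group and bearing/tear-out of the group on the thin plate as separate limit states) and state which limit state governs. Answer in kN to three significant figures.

Bolt shear: A_b = π·27²/4 = 572.6 mm²; R_n = 372 × 572.6 × 4 × 1 / 1000 = 852 kN → 0.75 × 852 = 639 kN.
Bearing (1.2 l_c t F_u ≤ 2.4 d t F_u): upper limit = 2.4·27·5·400 / 1000 = 129.6 kN.
  Edge l_c = 40 − 30/2 = 25 → r_n = 60 kN; interior l_c = 75 − 30 = 45 → r_n = 108 kN.
  R_n,bearing = 1·60 + 3·108 = 384 kN → 0.75 × 384 = 288 kN.
Bearing governs: 288 kN.

288 kN (bearing governs)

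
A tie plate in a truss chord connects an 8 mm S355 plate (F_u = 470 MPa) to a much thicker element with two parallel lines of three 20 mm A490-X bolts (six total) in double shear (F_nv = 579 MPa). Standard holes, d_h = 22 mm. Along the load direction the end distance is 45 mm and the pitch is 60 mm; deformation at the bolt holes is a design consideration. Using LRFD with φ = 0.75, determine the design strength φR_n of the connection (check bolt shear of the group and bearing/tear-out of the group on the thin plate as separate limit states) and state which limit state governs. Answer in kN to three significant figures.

744 kN (bearing governs)

Bolt shear: A_b = π·20²/4 = 314.2 mm²; R_n = 579 × 314.2 × 6 × 2 / 1000 = 2183 kN → 0.75 × 2183 = 1640 kN.
Bearing (1.2 l_c t F_u ≤ 2.4 d t F_u): upper limit = 2.4·20·8·470 / 1000 = 180.5 kN.
  Edge l_c = 45 − 22/2 = 34 → r_n = 153.4 kN; interior l_c = 60 − 22 = 38 → r_n = 171.5 kN.
  R_n,bearing = 2·153.4 + 4·171.5 = 992.6 kN → 0.75 × 992.6 = 744 kN.
Bearing governs: 744 kN.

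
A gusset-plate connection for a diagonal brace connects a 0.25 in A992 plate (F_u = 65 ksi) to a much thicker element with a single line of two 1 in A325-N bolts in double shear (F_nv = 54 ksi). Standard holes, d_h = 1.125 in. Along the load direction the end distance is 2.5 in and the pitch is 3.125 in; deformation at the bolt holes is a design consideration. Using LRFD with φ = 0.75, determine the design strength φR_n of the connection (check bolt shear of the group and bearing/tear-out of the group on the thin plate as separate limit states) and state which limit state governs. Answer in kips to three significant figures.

Bolt shear: A_b = π·1²/4 = 0.7854 in²; R_n = 54 × 0.7854 × 2 × 2 = 169.6 kips → 0.75 × 169.6 = 127 kips.
Bearing (1.2 l_c t F_u ≤ 2.4 d t F_u): upper limit = 2.4·1·0.25·65 = 39 kips.
  Edge l_c = 2.5 − 1.125/2 = 1.938 → r_n = 37.78 kips; interior l_c = 3.125 − 1.125 = 2 → r_n = 39 kips.
  R_n,bearing = 1·37.78 + 1·39 = 76.78 kips → 0.75 × 76.78 = 57.6 kips.
Bearing governs: 57.6 kips.

57.6 kips (bearing governs)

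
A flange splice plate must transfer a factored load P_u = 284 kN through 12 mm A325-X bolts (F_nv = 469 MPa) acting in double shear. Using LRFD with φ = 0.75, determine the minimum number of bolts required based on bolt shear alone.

A_b = π·12²/4 = 113.1 mm².
Per-bolt design strength φR_n = 0.75 × 469 × 113.1 × 2 / 1000 = 79.56 kN.
n ≥ 284 / 79.56 = 3.569 → use 4 bolts.

4 bolts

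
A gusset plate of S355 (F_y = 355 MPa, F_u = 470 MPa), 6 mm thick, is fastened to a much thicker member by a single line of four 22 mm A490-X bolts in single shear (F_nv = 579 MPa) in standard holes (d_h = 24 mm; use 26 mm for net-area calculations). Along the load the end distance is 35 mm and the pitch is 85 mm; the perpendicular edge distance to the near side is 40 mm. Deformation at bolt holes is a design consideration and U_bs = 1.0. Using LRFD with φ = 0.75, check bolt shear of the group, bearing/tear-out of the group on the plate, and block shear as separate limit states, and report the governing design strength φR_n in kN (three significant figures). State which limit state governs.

Bolt shear: A_b = π·22²/4 = 380.1 mm²; R_n = 579 × 380.1 × 4 × 1 / 1000 = 880.4 kN → 0.75 × 880.4 = 660 kN.
Bearing: edge l_c = 23, r_n = 77.83 kN; interior l_c = 61, r_n = 148.9 kN; R_n = 77.83 + 3·148.9 = 524.5 kN → 393 kN.
Block shear: A_gv = 1740, A_nv = 1194, A_nt = 162 mm²; R_n = min(0.6F_uA_nv, 0.6F_yA_gv) + U_bs·F_u·A_nt = 412.8 kN → 310 kN.
Block shear governs: 310 kN.

310 kN (block shear governs)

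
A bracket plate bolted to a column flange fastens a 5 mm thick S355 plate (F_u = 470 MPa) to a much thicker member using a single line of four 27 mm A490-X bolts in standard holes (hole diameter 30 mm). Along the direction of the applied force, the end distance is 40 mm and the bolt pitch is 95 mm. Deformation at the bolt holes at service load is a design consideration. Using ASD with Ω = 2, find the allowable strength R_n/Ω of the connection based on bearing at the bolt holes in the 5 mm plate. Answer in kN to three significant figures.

264 kN

Per bolt r_n = 1.2 l_c t F_u ≤ 2.4 d t F_u; upper limit = 2.4 × 27 × 5 × 470 / 1000 = 152.3 kN.
Edge bolt: l_c = 40 − 30/2 = 25 mm → 1.2 × 25 × 5 × 470 / 1000 = 70.5 → r_n = 70.5 kN.
Interior bolts: l_c = 95 − 30 = 65 mm → 1.2 × 65 × 5 × 470 / 1000 = 183.3 → r_n = 152.3 kN.
R_n = 1 × 70.5 + 3 × 152.3 = 527.3 kN.
Allowable strength R_n/Ω = 527.3 / 2 = 264 kN.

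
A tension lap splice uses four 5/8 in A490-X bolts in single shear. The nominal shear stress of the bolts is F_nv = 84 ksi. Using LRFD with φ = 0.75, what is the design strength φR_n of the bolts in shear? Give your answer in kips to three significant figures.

77.3 kips

A_b = π × 0.625² / 4 = 0.3068 in².
R_n = F_nv · A_b · n · n_s = 84 × 0.3068 × 4 × 1 = 103.1 kips.
Design strength φR_n = 0.75 × 103.1 = 77.3 kips.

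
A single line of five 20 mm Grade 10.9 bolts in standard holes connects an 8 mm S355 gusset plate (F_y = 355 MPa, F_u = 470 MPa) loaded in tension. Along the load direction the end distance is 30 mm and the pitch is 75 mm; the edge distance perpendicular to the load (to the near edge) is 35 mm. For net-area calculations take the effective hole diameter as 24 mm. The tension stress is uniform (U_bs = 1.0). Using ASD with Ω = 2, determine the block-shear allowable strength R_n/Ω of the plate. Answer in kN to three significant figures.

Shear plane L_v = 30 + 4·75 = 330 mm; A_gv = 330 × 8 = 2640 mm².
A_nv = (330 − 4.5·24) × 8 = 1776 mm².
A_nt = (35 − 0.5·24) × 8 = 184 mm².
0.6 F_u A_nv = 500.8 kN; 0.6 F_y A_gv = 562.3 kN → shear rupture governs the shear term.
R_n = 500.8 + 1.0 × 470 × 184 / 1000 = 587.3 kN.
Allowable strength R_n/Ω = 587.3 / 2 = 294 kN.

294 kN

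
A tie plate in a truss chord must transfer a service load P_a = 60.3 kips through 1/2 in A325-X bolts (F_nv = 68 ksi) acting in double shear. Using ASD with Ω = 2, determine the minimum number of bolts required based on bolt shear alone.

5 bolts

A_b = π·0.5²/4 = 0.1963 in².
Per-bolt allowable strength R_n/Ω = 68 × 0.1963 × 2 / 2 = 13.35 kips.
n ≥ 60.3 / 13.35 = 4.516 → use 5 bolts.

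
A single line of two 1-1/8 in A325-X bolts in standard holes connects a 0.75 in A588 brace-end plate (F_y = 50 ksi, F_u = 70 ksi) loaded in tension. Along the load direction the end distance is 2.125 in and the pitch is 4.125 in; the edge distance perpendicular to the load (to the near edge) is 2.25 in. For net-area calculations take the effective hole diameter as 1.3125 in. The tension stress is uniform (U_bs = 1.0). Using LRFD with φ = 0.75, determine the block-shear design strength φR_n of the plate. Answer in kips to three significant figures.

164 kips

Shear plane L_v = 2.125 + 1·4.125 = 6.25 in; A_gv = 6.25 × 0.75 = 4.688 in².
A_nv = (6.25 − 1.5·1.3125) × 0.75 = 3.211 in².
A_nt = (2.25 − 0.5·1.3125) × 0.75 = 1.195 in².
0.6 F_u A_nv = 134.9 kips; 0.6 F_y A_gv = 140.6 kips → shear rupture governs the shear term.
R_n = 134.9 + 1.0 × 70 × 1.195 = 218.5 kips.
Design strength φR_n = 0.75 × 218.5 = 164 kips.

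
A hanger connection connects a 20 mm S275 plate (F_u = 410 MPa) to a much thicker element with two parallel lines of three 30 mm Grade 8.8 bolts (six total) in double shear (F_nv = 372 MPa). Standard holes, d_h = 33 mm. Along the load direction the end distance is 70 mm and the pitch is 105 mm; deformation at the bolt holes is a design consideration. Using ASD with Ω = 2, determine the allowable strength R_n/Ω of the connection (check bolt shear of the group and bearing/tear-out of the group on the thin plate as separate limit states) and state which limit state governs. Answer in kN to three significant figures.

1580 kN (bolt shear governs)

Bolt shear: A_b = π·30²/4 = 706.9 mm²; R_n = 372 × 706.9 × 6 × 2 / 1000 = 3155 kN → 3155 / 2 = 1580 kN.
Bearing (1.2 l_c t F_u ≤ 2.4 d t F_u): upper limit = 2.4·30·20·410 / 1000 = 590.4 kN.
  Edge l_c = 70 − 33/2 = 53.5 → r_n = 526.4 kN; interior l_c = 105 − 33 = 72 → r_n = 590.4 kN.
  R_n,bearing = 2·526.4 + 4·590.4 = 3414 kN → 3414 / 2 = 1710 kN.
Bolt shear governs: 1580 kN.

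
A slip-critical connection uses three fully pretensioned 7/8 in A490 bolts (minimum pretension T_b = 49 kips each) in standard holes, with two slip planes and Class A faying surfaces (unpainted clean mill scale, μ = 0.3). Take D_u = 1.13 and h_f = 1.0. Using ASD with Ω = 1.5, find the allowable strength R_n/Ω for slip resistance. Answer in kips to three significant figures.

66.4 kips

R_n = μ · D_u · h_f · T_b · n_s · n_b = 0.3 × 1.13 × 1.0 × 49 × 2 × 3 = 99.67 kips.
Allowable strength R_n/Ω = 99.67 / 1.5 = 66.4 kips.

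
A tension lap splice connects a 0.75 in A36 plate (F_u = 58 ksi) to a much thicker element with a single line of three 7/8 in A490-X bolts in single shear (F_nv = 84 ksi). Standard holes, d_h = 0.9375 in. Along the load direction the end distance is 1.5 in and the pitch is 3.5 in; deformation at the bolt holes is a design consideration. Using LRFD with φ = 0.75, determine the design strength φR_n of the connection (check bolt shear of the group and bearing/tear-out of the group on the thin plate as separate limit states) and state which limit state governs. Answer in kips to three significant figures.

114 kips (bolt shear governs)

Bolt shear: A_b = π·0.875²/4 = 0.6013 in²; R_n = 84 × 0.6013 × 3 × 1 = 151.5 kips → 0.75 × 151.5 = 114 kips.
Bearing (1.2 l_c t F_u ≤ 2.4 d t F_u): upper limit = 2.4·0.875·0.75·58 = 91.35 kips.
  Edge l_c = 1.5 − 0.9375/2 = 1.031 → r_n = 53.83 kips; interior l_c = 3.5 − 0.9375 = 2.562 → r_n = 91.35 kips.
  R_n,bearing = 1·53.83 + 2·91.35 = 236.5 kips → 0.75 × 236.5 = 177 kips.
Bolt shear governs: 114 kips.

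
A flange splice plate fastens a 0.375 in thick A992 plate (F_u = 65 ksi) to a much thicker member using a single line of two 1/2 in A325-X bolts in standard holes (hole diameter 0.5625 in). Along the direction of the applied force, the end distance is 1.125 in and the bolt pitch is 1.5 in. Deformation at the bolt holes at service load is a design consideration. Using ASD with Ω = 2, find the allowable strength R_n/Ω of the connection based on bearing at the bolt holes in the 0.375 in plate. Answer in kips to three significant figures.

Per bolt r_n = 1.2 l_c t F_u ≤ 2.4 d t F_u; upper limit = 2.4 × 0.5 × 0.375 × 65 = 29.25 kips.
Edge bolt: l_c = 1.125 − 0.5625/2 = 0.8438 in → 1.2 × 0.8438 × 0.375 × 65 = 24.68 → r_n = 24.68 kips.
Interior bolts: l_c = 1.5 − 0.5625 = 0.9375 in → 1.2 × 0.9375 × 0.375 × 65 = 27.42 → r_n = 27.42 kips.
R_n = 1 × 24.68 + 1 × 27.42 = 52.1 kips.
Allowable strength R_n/Ω = 52.1 / 2 = 26.1 kips.

26.1 kips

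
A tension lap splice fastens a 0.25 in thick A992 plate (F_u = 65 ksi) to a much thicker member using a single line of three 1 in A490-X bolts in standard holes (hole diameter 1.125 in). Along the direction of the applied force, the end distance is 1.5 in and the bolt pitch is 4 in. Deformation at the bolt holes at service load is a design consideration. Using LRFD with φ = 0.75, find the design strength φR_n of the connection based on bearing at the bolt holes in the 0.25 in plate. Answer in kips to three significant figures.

72.2 kips

Per bolt r_n = 1.2 l_c t F_u ≤ 2.4 d t F_u; upper limit = 2.4 × 1 × 0.25 × 65 = 39 kips.
Edge bolt: l_c = 1.5 − 1.125/2 = 0.9375 in → 1.2 × 0.9375 × 0.25 × 65 = 18.28 → r_n = 18.28 kips.
Interior bolts: l_c = 4 − 1.125 = 2.875 in → 1.2 × 2.875 × 0.25 × 65 = 56.06 → r_n = 39 kips.
R_n = 1 × 18.28 + 2 × 39 = 96.28 kips.
Design strength φR_n = 0.75 × 96.28 = 72.2 kips.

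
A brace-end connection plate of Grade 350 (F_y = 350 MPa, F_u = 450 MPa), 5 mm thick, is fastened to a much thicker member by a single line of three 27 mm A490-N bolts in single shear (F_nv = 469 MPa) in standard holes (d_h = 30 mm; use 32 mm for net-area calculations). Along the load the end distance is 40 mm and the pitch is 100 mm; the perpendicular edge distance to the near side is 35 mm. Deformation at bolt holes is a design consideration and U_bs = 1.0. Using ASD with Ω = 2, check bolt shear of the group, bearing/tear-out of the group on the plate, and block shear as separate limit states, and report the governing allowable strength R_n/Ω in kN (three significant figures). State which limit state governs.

Bolt shear: A_b = π·27²/4 = 572.6 mm²; R_n = 469 × 572.6 × 3 × 1 / 1000 = 805.6 kN → 805.6 / 2 = 403 kN.
Bearing: edge l_c = 25, r_n = 67.5 kN; interior l_c = 70, r_n = 145.8 kN; R_n = 67.5 + 2·145.8 = 359.1 kN → 180 kN.
Block shear: A_gv = 1200, A_nv = 800, A_nt = 95 mm²; R_n = min(0.6F_uA_nv, 0.6F_yA_gv) + U_bs·F_u·A_nt = 258.8 kN → 129 kN.
Block shear governs: 129 kN.

129 kN (block shear governs)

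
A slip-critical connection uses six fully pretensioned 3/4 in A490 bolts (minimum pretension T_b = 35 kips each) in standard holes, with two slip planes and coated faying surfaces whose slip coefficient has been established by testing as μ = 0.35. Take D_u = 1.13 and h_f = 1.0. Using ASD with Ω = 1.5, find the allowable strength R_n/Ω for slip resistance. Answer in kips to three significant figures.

111 kips

R_n = μ · D_u · h_f · T_b · n_s · n_b = 0.35 × 1.13 × 1.0 × 35 × 2 × 6 = 166.1 kips.
Allowable strength R_n/Ω = 166.1 / 1.5 = 111 kips.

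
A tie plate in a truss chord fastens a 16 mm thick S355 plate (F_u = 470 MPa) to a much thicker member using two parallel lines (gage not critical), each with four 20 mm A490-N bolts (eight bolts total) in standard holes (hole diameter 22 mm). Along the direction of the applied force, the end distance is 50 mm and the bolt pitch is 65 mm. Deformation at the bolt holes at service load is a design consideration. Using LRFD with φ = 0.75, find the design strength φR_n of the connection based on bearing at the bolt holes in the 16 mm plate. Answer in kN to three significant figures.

Per bolt r_n = 1.2 l_c t F_u ≤ 2.4 d t F_u; upper limit = 2.4 × 20 × 16 × 470 / 1000 = 361 kN.
Edge bolt: l_c = 50 − 22/2 = 39 mm → 1.2 × 39 × 16 × 470 / 1000 = 351.9 → r_n = 351.9 kN.
Interior bolts: l_c = 65 − 22 = 43 mm → 1.2 × 43 × 16 × 470 / 1000 = 388 → r_n = 361 kN.
R_n = 2 × 351.9 + 6 × 361 = 2870 kN.
Design strength φR_n = 0.75 × 2870 = 2150 kN.

2150 kN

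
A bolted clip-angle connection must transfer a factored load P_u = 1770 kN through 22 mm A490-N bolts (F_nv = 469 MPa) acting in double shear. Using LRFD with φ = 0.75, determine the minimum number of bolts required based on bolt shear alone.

A_b = π·22²/4 = 380.1 mm².
Per-bolt design strength φR_n = 0.75 × 469 × 380.1 × 2 / 1000 = 267.4 kN.
n ≥ 1770 / 267.4 = 6.619 → use 7 bolts.

7 bolts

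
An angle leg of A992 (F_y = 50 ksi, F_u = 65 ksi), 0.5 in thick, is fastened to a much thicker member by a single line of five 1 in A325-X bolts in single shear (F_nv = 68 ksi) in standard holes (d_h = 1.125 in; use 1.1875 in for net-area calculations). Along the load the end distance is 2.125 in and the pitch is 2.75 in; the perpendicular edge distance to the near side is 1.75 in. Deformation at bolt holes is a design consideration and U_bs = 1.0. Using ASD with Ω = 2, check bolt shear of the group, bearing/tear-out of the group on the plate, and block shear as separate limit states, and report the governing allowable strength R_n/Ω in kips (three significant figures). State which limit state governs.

94.7 kips (block shear governs)

Bolt shear: A_b = π·1²/4 = 0.7854 in²; R_n = 68 × 0.7854 × 5 × 1 = 267 kips → 267 / 2 = 134 kips.
Bearing: edge l_c = 1.562, r_n = 60.94 kips; interior l_c = 1.625, r_n = 63.38 kips; R_n = 60.94 + 4·63.38 = 314.4 kips → 157 kips.
Block shear: A_gv = 6.562, A_nv = 3.891, A_nt = 0.5781 in²; R_n = min(0.6F_uA_nv, 0.6F_yA_gv) + U_bs·F_u·A_nt = 189.3 kips → 94.7 kips.
Block shear governs: 94.7 kips.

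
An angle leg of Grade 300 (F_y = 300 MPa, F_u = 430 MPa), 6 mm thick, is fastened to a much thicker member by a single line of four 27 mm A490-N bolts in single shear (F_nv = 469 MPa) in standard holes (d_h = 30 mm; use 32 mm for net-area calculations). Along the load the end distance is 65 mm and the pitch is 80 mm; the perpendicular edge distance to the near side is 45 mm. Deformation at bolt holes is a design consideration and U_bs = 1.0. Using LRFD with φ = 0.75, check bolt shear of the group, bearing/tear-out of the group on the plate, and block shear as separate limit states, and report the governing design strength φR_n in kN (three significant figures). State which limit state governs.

280 kN (block shear governs)

Bolt shear: A_b = π·27²/4 = 572.6 mm²; R_n = 469 × 572.6 × 4 × 1 / 1000 = 1074 kN → 0.75 × 1074 = 806 kN.
Bearing: edge l_c = 50, r_n = 154.8 kN; interior l_c = 50, r_n = 154.8 kN; R_n = 154.8 + 3·154.8 = 619.2 kN → 464 kN.
Block shear: A_gv = 1830, A_nv = 1158, A_nt = 174 mm²; R_n = min(0.6F_uA_nv, 0.6F_yA_gv) + U_bs·F_u·A_nt = 373.6 kN → 280 kN.
Block shear governs: 280 kN.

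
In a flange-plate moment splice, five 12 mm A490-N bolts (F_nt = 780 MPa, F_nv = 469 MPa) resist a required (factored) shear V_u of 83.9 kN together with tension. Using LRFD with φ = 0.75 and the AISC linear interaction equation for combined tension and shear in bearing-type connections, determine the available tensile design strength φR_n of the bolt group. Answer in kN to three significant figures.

291 kN

A_b = π·12²/4 = 113.1 mm²; f_rv = 83.9 × 1000 / (5 × 113.1) = 148.4 MPa.
F'_nt = 1.3 F_nt − (F_nt / φF_nv) f_rv = 1.3·780 − (780/(0.75·469))·148.4 = 685 MPa, capped at F_nt → F'_nt = 685 MPa.
R_n = F'_nt · A_b · n = 685 × 113.1 × 5 / 1000 = 387.4 kN.
Design strength φR_n = 0.75 × 387.4 = 291 kN.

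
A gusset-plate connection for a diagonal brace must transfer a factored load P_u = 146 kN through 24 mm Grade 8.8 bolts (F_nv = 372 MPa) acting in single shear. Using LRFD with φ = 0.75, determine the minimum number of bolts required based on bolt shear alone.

A_b = π·24²/4 = 452.4 mm².
Per-bolt design strength φR_n = 0.75 × 372 × 452.4 × 1 / 1000 = 126.2 kN.
n ≥ 146 / 126.2 = 1.157 → use 2 bolts.

2 bolts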